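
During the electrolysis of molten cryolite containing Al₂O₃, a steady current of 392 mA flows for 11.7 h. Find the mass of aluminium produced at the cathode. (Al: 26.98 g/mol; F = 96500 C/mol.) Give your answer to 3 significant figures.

Q = 0.392 A × 42120 s = 16510 C
Moles of electrons = 16510 / 96500 = 0.1711 mol
Al³⁺ + 3e⁻ → Al, so n(Al) = 0.1711 / 3 = 0.05703 mol
m = 0.05703 × 26.98 = 1.54 g

1.54 g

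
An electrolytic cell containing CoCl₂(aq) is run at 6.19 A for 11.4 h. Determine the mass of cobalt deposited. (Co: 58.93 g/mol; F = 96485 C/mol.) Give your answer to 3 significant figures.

Q = 6.19 A × 41040 s = 2.540×10^5 C
Moles of electrons = 2.540×10^5 / 96485 = 2.633 mol
Co²⁺ + 2e⁻ → Co, so n(Co) = 2.633 / 2 = 1.317 mol
m = 1.317 × 58.93 = 77.6 g

77.6 g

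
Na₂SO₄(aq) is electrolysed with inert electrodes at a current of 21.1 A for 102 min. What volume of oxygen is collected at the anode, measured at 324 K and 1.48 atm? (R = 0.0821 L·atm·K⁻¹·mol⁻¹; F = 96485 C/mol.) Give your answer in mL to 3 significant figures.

6010 mL

Q = It = 21.1 × 6120 = 1.291×10^5 C
n(e⁻) = Q/F = 1.291×10^5/96485 = 1.338 mol
2H₂O → O₂ + 4H⁺ + 4e⁻, so n(O₂) = 1.338 / 4 = 0.3345 mol
V = nRT/P = 0.3345 × 0.0821 × 324 / 1.48 = 6.012 L
= 6010 mL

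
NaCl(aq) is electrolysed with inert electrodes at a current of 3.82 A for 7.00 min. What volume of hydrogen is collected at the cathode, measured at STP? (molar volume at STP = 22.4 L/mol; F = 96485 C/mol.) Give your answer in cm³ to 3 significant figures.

186 cm³

Q = 3.82 A × 420 s = 1604 C
n(e⁻) = 1604 / 96485 = 0.01662 mol
2H⁺ + 2e⁻ → H₂, so n(H₂) = 0.01662 / 2 = 0.008310 mol
V = 0.008310 × 22.4 = 0.1861 L
= 186 cm³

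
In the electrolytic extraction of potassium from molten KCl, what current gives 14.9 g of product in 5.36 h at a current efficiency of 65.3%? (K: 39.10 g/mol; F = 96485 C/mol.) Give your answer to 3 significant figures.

n(K) = 14.9 / 39.10 = 0.3811 mol
K⁺ + e⁻ → K, so n(e⁻) = 0.3811 mol
Q = 0.3811 × 96485 / 0.653 = 56310 C
I = Q / t = 56310 / 19296 s = 2.92 A

2.92 A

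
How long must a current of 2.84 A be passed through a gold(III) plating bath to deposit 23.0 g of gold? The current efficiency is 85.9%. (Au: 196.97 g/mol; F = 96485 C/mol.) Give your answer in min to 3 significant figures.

n(Au) = 23.0 / 196.97 = 0.1168 mol
Au³⁺ + 3e⁻ → Au, so n(e⁻) = 3 × 0.1168 = 0.3504 mol
Q = 0.3504 × 96485 / 0.859 = 39360 C
t = Q / I = 39360 / 2.84 = 13860 s = 231 min

231 min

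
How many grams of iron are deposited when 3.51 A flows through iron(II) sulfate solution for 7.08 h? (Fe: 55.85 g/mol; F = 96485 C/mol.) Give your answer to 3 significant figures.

25.9 g

Q = 3.51 A × 25488 s = 89460 C
n(e⁻) = 89460 / 96485 = 0.9272 mol
Fe²⁺ + 2e⁻ → Fe, so n(Fe) = 0.9272 / 2 = 0.4636 mol
m = 0.4636 × 55.85 = 25.9 g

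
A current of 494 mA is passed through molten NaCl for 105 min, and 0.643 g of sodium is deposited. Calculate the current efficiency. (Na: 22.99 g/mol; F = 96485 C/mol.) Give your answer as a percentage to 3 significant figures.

86.7%

Q = 0.494 × 6300 = 3112 C
n(e⁻) = 3112 / 96485 = 0.03225 mol
Na⁺ + e⁻ → Na, so theoretical n(Na) = 0.03225 mol → 0.7414 g
Efficiency = 0.643 / 0.7414 = 0.8673 = 86.7%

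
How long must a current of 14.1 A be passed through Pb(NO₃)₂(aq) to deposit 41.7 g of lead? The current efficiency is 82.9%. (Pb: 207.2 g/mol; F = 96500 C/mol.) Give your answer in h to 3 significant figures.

0.923 h

n(Pb) = 41.7 / 207.2 = 0.2013 mol
Pb²⁺ + 2e⁻ → Pb, so n(e⁻) = 2 × 0.2013 = 0.4026 mol
Q = 0.4026 × 96500 / 0.829 = 46860 C
t = Q / I = 46860 / 14.1 = 3323 s = 0.923 h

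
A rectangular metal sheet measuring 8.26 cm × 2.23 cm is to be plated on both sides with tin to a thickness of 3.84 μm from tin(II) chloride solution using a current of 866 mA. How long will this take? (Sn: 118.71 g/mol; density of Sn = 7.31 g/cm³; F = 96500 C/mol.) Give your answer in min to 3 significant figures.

Plated area = 2 × 8.26 × 2.23 = 36.84 cm²
Volume = 36.84 × 3.84×10⁻⁴ cm = 0.01415 cm³
m(Sn) = 0.01415 × 7.31 = 0.1034 g
n(Sn) = 0.1034 / 118.71 = 8.710×10^-4 mol; n(e⁻) = 2 × 8.710×10^-4 = 0.001742 mol
Q = 0.001742 × 96500 = 168.1 C
t = 168.1 / 0.866 = 194.1 s = 3.24 min

3.24 min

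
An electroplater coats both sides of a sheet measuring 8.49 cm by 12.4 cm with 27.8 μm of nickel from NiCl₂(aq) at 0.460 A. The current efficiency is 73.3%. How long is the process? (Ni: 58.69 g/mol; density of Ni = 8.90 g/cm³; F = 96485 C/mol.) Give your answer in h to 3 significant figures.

Plated area = 2 × 8.49 × 12.4 = 210.6 cm²
Volume = 210.6 × 27.8×10⁻⁴ cm = 0.5855 cm³
m(Ni) = 0.5855 × 8.90 = 5.211 g
n(Ni) = 5.211 / 58.69 = 0.08879 mol; n(e⁻) = 2 × 0.08879 = 0.1776 mol
Q = 0.1776 × 96485 / 0.733 = 23380 C
t = 23380 / 0.460 = 50830 s = 14.1 h

14.1 h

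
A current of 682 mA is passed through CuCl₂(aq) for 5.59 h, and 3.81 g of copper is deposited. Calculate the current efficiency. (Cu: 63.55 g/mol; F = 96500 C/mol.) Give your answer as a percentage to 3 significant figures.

84.3%

Q = 0.682 × 20124 = 13720 C
n(e⁻) = 13720 / 96500 = 0.1422 mol
Cu²⁺ + 2e⁻ → Cu, so theoretical n(Cu) = 0.07110 mol → 4.518 g
Efficiency = 3.81 / 4.518 = 0.8433 = 84.3%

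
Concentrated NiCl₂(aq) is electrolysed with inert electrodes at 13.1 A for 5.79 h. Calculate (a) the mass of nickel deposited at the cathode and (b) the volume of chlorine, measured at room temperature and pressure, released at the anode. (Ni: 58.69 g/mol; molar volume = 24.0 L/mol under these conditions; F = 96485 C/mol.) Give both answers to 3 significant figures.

Q = 13.1 × 20844 = 2.731×10^5 C; n(e⁻) = 2.731×10^5 / 96485 = 2.830 mol
Cathode: Ni²⁺ + 2e⁻ → Ni → n(Ni) = 2.830/2 = 1.415 mol → 83.0 g
Anode: 2Cl⁻ → Cl₂ + 2e⁻ → n(Cl₂) = 2.830/2 = 1.415 mol → 34.0 L

83.0 g Ni; 34.0 L Cl₂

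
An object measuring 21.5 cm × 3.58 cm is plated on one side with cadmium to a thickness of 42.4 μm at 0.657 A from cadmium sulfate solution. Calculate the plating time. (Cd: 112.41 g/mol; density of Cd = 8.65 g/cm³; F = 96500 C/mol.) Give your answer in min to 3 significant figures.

Plated area = 21.5 × 3.58 = 76.97 cm²
Volume = 76.97 × 42.4×10⁻⁴ cm = 0.3264 cm³
m(Cd) = 0.3264 × 8.65 = 2.823 g
n(Cd) = 2.823 / 112.41 = 0.02511 mol; n(e⁻) = 2 × 0.02511 = 0.05022 mol
Q = 0.05022 × 96500 = 4846 C
t = 4846 / 0.657 = 7376 s = 123 min

123 min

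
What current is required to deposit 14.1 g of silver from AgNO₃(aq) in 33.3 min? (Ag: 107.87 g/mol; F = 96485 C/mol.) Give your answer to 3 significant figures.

6.31 A

n(Ag) = 14.1 / 107.87 = 0.1307 mol
Ag⁺ + e⁻ → Ag, so n(e⁻) = 0.1307 mol
Q = 0.1307 × 96485 = 12610 C
I = Q / t = 12610 / 1998 s = 6.31 A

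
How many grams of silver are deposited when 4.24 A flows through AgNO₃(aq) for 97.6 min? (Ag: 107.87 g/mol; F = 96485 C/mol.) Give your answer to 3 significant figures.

27.8 g

Charge passed = 4.24 × 5856 = 24830 C
Moles of electrons = 24830 / 96485 = 0.2573 mol
Ag⁺ + e⁻ → Ag, so n(Ag) = 0.2573 mol
m = 0.2573 × 107.87 = 27.8 g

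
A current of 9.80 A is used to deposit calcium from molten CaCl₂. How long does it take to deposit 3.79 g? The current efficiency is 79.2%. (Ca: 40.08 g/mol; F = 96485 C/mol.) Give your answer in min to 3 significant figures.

n(Ca) = 3.79 / 40.08 = 0.09456 mol
Ca²⁺ + 2e⁻ → Ca, so n(e⁻) = 2 × 0.09456 = 0.1891 mol
Q = 0.1891 × 96485 / 0.792 = 23040 C
t = Q / I = 23040 / 9.80 = 2351 s = 39.2 min

39.2 min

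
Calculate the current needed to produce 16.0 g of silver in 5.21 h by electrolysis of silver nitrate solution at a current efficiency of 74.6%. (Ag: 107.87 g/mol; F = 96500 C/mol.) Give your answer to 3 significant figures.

n(Ag) = 16.0 / 107.87 = 0.1483 mol
Ag⁺ + e⁻ → Ag, so n(e⁻) = 0.1483 mol
Q = 0.1483 × 96500 / 0.746 = 19180 C
I = Q / t = 19180 / 18756 s = 1.02 A

1.02 A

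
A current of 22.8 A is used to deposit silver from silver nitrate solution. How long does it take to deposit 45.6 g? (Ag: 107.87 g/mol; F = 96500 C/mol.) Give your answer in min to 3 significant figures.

n(Ag) = 45.6 / 107.87 = 0.4227 mol
Ag⁺ + e⁻ → Ag, so n(e⁻) = 0.4227 mol
Q = 0.4227 × 96500 = 40790 C
t = Q / I = 40790 / 22.8 = 1789 s = 29.8 min

29.8 min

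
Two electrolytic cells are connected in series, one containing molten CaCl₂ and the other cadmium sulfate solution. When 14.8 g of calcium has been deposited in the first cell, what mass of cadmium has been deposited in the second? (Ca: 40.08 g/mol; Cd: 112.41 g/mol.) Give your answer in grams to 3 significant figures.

41.5 g

n(Ca) = 14.8 / 40.08 = 0.3693 mol
Ca²⁺ + 2e⁻ → Ca, so n(e⁻) = 2 × 0.3693 = 0.7386 mol
Same current for the same time ⇒ same n(e⁻) = 0.7386 mol in both cells.
Cd²⁺ + 2e⁻ → Cd, so n(Cd) = 0.7386 / 2 = 0.3693 mol
m(Cd) = 0.3693 × 112.41 = 41.5 g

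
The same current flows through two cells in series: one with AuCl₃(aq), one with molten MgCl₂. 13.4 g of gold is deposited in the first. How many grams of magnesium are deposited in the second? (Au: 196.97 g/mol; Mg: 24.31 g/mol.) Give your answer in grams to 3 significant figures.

2.48 g

n(Au) = 13.4 / 196.97 = 0.06803 mol
Au³⁺ + 3e⁻ → Au, so n(e⁻) = 3 × 0.06803 = 0.2041 mol
Same current for the same time ⇒ same n(e⁻) = 0.2041 mol in both cells.
Mg²⁺ + 2e⁻ → Mg, so n(Mg) = 0.2041 / 2 = 0.1021 mol
m(Mg) = 0.1021 × 24.31 = 2.48 g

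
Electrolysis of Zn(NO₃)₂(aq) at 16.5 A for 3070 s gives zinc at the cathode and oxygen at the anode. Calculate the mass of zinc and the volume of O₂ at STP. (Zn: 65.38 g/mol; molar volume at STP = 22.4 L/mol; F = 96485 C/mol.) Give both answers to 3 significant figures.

Q = 16.5 × 3070 = 50660 C; n(e⁻) = 50660 / 96485 = 0.5251 mol
Cathode: Zn²⁺ + 2e⁻ → Zn → n(Zn) = 0.5251/2 = 0.2626 mol → 17.2 g
Anode: 2H₂O → O₂ + 4H⁺ + 4e⁻ → n(O₂) = 0.5251/4 = 0.1313 mol → 2.94 L

17.2 g Zn; 2.94 L O₂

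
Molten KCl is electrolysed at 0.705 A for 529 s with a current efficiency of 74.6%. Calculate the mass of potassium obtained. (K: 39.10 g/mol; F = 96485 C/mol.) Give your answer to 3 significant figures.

0.113 g

Q = 0.705 × 529 = 372.9 C
n(e⁻) = 372.9 / 96485 = 0.003865 mol
K⁺ + e⁻ → K, so theoretical m(K) = 0.003865 × 39.10 = 0.1511 g
Actual mass = 74.6% × 0.1511 = 0.113 g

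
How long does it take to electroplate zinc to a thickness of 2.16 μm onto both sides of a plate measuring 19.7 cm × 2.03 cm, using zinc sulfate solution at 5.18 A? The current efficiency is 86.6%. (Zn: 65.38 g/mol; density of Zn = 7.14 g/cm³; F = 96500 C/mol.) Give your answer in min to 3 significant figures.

Plated area = 2 × 19.7 × 2.03 = 79.98 cm²
Volume = 79.98 × 2.16×10⁻⁴ cm = 0.01728 cm³
m(Zn) = 0.01728 × 7.14 = 0.1234 g
n(Zn) = 0.1234 / 65.38 = 0.001887 mol; n(e⁻) = 2 × 0.001887 = 0.003774 mol
Q = 0.003774 × 96500 / 0.866 = 420.5 C
t = 420.5 / 5.18 = 81.18 s = 1.35 min

1.35 min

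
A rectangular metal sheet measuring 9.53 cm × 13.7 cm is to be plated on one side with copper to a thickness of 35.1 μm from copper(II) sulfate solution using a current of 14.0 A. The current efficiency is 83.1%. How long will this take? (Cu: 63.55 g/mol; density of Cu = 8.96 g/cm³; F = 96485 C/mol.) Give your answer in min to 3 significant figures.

17.9 min

Plated area = 9.53 × 13.7 = 130.6 cm²
Volume = 130.6 × 35.1×10⁻⁴ cm = 0.4584 cm³
m(Cu) = 0.4584 × 8.96 = 4.107 g
n(Cu) = 4.107 / 63.55 = 0.06463 mol; n(e⁻) = 2 × 0.06463 = 0.1293 mol
Q = 0.1293 × 96485 / 0.831 = 15010 C
t = 15010 / 14.0 = 1072 s = 17.9 min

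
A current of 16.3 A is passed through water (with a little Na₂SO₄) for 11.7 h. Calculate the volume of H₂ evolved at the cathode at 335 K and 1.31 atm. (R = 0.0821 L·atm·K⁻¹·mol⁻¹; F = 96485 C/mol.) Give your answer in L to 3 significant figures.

74.7 L

Charge passed = 16.3 × 42120 = 6.866×10^5 C
Moles of electrons = 6.866×10^5 / 96485 = 7.116 mol
2H⁺ + 2e⁻ → H₂, so n(H₂) = 7.116 / 2 = 3.558 mol
V = nRT/P = 3.558 × 0.0821 × 335 / 1.31 = 74.70 L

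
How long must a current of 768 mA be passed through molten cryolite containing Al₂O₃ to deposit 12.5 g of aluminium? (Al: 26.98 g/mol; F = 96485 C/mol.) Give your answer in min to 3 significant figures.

2910 min

n(Al) = 12.5 / 26.98 = 0.4633 mol
Al³⁺ + 3e⁻ → Al, so n(e⁻) = 3 × 0.4633 = 1.390 mol
Q = 1.390 × 96485 = 1.341×10^5 C
t = Q / I = 1.341×10^5 / 0.768 = 1.746×10^5 s = 2910 min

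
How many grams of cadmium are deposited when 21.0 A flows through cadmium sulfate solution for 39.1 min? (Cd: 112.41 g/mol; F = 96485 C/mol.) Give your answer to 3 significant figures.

Q = It = 21.0 × 2346 = 49270 C
n(e⁻) = Q/F = 49270/96485 = 0.5106 mol
Cd²⁺ + 2e⁻ → Cd, so n(Cd) = 0.5106 / 2 = 0.2553 mol
m = 0.2553 × 112.41 = 28.7 g

28.7 g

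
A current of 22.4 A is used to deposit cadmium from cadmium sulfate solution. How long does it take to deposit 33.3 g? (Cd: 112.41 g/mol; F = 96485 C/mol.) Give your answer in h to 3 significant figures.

n(Cd) = 33.3 / 112.41 = 0.2962 mol
Cd²⁺ + 2e⁻ → Cd, so n(e⁻) = 2 × 0.2962 = 0.5924 mol
Q = 0.5924 × 96485 = 57160 C
t = Q / I = 57160 / 22.4 = 2552 s = 0.709 h

0.709 h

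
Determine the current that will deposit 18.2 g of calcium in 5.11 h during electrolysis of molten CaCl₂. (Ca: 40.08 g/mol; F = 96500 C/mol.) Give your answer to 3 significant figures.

4.76 A

n(Ca) = 18.2 / 40.08 = 0.4541 mol
Ca²⁺ + 2e⁻ → Ca, so n(e⁻) = 2 × 0.4541 = 0.9082 mol
Q = 0.9082 × 96500 = 87640 C
I = Q / t = 87640 / 18396 s = 4.76 A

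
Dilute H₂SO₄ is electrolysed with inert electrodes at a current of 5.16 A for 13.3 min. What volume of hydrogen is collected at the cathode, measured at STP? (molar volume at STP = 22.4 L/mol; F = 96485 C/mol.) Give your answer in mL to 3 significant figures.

478 mL

Q = It = 5.16 × 798 = 4118 C
Moles of electrons = 4118 / 96485 = 0.04268 mol
2H⁺ + 2e⁻ → H₂, so n(H₂) = 0.04268 / 2 = 0.02134 mol
V = 0.02134 × 22.4 = 0.4780 L
= 478 mL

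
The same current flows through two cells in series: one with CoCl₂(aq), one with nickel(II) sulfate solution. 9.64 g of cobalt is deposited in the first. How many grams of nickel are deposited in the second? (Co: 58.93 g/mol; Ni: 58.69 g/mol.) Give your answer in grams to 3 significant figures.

n(Co) = 9.64 / 58.93 = 0.1636 mol
Co²⁺ + 2e⁻ → Co, so n(e⁻) = 2 × 0.1636 = 0.3272 mol
The cells are in series, so the same charge (and hence the same n(e⁻) = 0.3272 mol) passes through both.
Ni²⁺ + 2e⁻ → Ni, so n(Ni) = 0.3272 / 2 = 0.1636 mol
m(Ni) = 0.1636 × 58.69 = 9.60 g

9.60 g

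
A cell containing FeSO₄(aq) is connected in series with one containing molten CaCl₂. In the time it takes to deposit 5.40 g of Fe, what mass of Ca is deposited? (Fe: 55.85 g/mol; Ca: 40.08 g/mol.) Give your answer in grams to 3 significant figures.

n(Fe) = 5.40 / 55.85 = 0.09669 mol
Fe²⁺ + 2e⁻ → Fe, so n(e⁻) = 2 × 0.09669 = 0.1934 mol
Same current for the same time ⇒ same n(e⁻) = 0.1934 mol in both cells.
Ca²⁺ + 2e⁻ → Ca, so n(Ca) = 0.1934 / 2 = 0.09670 mol
m(Ca) = 0.09670 × 40.08 = 3.88 g

3.88 g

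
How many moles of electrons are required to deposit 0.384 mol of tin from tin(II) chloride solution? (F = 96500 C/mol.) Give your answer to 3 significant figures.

0.768 mol

Sn²⁺ + 2e⁻ → Sn, so n(e⁻) = 2 × 0.384 = 0.7680 mol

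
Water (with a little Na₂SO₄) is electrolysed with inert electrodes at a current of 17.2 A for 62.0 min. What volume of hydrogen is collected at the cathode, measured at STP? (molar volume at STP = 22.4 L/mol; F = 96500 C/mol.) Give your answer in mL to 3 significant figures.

Q = It = 17.2 × 3720 = 63980 C
n(e⁻) = Q/F = 63980/96500 = 0.6630 mol
2H⁺ + 2e⁻ → H₂, so n(H₂) = 0.6630 / 2 = 0.3315 mol
V = 0.3315 × 22.4 = 7.426 L
= 7430 mL

7430 mL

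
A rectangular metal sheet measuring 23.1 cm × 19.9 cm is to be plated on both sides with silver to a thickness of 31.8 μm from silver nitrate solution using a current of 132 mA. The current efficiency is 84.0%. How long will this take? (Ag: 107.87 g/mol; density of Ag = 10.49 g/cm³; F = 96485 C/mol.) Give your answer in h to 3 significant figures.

Plated area = 2 × 23.1 × 19.9 = 919.4 cm²
Volume = 919.4 × 31.8×10⁻⁴ cm = 2.924 cm³
m(Ag) = 2.924 × 10.49 = 30.67 g
n(Ag) = 30.67 / 107.87 = 0.2843 mol; n(e⁻) = 0.2843 mol
Q = 0.2843 × 96485 / 0.840 = 32660 C
t = 32660 / 0.132 = 2.474×10^5 s = 68.7 h

68.7 h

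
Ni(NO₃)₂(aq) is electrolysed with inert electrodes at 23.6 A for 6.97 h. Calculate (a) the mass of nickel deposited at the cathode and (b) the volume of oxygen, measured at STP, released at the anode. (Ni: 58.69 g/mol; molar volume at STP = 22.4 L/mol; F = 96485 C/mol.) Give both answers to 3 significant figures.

Q = 23.6 × 25092 = 5.922×10^5 C; n(e⁻) = 5.922×10^5 / 96485 = 6.138 mol
Cathode: Ni²⁺ + 2e⁻ → Ni → n(Ni) = 6.138/2 = 3.069 mol → 180 g
Anode: 2H₂O → O₂ + 4H⁺ + 4e⁻ → n(O₂) = 6.138/4 = 1.535 mol → 34.4 L

180 g Ni; 34.4 L O₂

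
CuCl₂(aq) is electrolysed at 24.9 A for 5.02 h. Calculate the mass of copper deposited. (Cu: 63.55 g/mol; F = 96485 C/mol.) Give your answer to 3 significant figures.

148 g

Q = It = 24.9 × 18072 = 4.500×10^5 C
Moles of electrons = 4.500×10^5 / 96485 = 4.664 mol
Cu²⁺ + 2e⁻ → Cu, so n(Cu) = 4.664 / 2 = 2.332 mol
m = 2.332 × 63.55 = 148 g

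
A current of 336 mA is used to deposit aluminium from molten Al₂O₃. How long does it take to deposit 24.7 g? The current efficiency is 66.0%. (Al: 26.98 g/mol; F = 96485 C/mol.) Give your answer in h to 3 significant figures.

332 h

n(Al) = 24.7 / 26.98 = 0.9155 mol
Al³⁺ + 3e⁻ → Al, so n(e⁻) = 3 × 0.9155 = 2.747 mol
Q = 2.747 × 96485 / 0.660 = 4.016×10^5 C
t = Q / I = 4.016×10^5 / 0.336 = 1.195×10^6 s = 332 h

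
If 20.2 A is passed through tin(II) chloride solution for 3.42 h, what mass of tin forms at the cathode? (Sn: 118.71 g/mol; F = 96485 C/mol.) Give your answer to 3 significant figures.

153 g

Q = 20.2 A × 12312 s = 2.487×10^5 C
n(e⁻) = 2.487×10^5 / 96485 = 2.578 mol
Sn²⁺ + 2e⁻ → Sn, so n(Sn) = 2.578 / 2 = 1.289 mol
m = 1.289 × 118.71 = 153 g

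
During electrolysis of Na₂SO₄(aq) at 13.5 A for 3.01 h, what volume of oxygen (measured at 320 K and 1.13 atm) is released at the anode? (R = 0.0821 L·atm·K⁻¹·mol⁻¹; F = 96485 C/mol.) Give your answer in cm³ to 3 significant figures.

8810 cm³

Charge passed = 13.5 × 10836 = 1.463×10^5 C
n(e⁻) = Q/F = 1.463×10^5/96485 = 1.516 mol
2H₂O → O₂ + 4H⁺ + 4e⁻, so n(O₂) = 1.516 / 4 = 0.3790 mol
V = nRT/P = 0.3790 × 0.0821 × 320 / 1.13 = 8.812 L
= 8810 cm³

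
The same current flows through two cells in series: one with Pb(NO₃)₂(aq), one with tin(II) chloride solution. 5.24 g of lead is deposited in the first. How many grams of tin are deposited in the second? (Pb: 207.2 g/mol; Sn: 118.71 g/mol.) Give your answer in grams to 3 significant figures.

n(Pb) = 5.24 / 207.2 = 0.02529 mol
Pb²⁺ + 2e⁻ → Pb, so n(e⁻) = 2 × 0.02529 = 0.05058 mol
In series, the same 0.05058 mol of electrons flows through the second cell.
Sn²⁺ + 2e⁻ → Sn, so n(Sn) = 0.05058 / 2 = 0.02529 mol
m(Sn) = 0.02529 × 118.71 = 3.00 g

3.00 g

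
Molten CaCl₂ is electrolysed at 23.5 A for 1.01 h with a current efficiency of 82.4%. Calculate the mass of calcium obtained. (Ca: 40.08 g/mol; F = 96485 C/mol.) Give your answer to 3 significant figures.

14.6 g

Q = 23.5 × 3636 = 85450 C
n(e⁻) = 85450 / 96485 = 0.8856 mol
Ca²⁺ + 2e⁻ → Ca, so theoretical m(Ca) = 0.4428 × 40.08 = 17.75 g
Actual mass = 82.4% × 17.75 = 14.6 g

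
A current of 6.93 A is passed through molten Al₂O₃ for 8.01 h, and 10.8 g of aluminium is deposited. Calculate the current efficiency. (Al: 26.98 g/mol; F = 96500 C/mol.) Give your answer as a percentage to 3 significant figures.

58.0%

Q = 6.93 × 28836 = 1.998×10^5 C
n(e⁻) = 1.998×10^5 / 96500 = 2.070 mol
Al³⁺ + 3e⁻ → Al, so theoretical n(Al) = 0.6900 mol → 18.62 g
Efficiency = 10.8 / 18.62 = 0.5800 = 58.0%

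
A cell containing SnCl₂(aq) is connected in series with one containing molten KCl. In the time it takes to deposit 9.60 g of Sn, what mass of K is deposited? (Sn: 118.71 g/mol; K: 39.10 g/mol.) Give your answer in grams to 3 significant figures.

n(Sn) = 9.60 / 118.71 = 0.08087 mol
Sn²⁺ + 2e⁻ → Sn, so n(e⁻) = 2 × 0.08087 = 0.1617 mol
Since the cells are in series, n(e⁻) in the K cell is also 0.1617 mol.
K⁺ + e⁻ → K, so n(K) = 0.1617 mol
m(K) = 0.1617 × 39.10 = 6.32 g

6.32 g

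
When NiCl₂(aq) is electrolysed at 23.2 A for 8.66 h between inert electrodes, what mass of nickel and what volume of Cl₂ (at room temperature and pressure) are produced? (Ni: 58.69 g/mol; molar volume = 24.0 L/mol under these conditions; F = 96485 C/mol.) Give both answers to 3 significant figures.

Q = 23.2 × 31176 = 7.233×10^5 C; n(e⁻) = 7.233×10^5 / 96485 = 7.497 mol
Cathode: Ni²⁺ + 2e⁻ → Ni → n(Ni) = 7.497/2 = 3.749 mol → 220 g
Anode: 2Cl⁻ → Cl₂ + 2e⁻ → n(Cl₂) = 7.497/2 = 3.749 mol → 90.0 L

220 g Ni; 90.0 L Cl₂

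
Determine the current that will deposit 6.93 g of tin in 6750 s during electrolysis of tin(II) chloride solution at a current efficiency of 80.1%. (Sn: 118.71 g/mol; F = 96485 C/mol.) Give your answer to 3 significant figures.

2.08 A

n(Sn) = 6.93 / 118.71 = 0.05838 mol
Sn²⁺ + 2e⁻ → Sn, so n(e⁻) = 2 × 0.05838 = 0.1168 mol
Q = 0.1168 × 96485 / 0.801 = 14070 C
I = Q / t = 14070 / 6750 s = 2.08 A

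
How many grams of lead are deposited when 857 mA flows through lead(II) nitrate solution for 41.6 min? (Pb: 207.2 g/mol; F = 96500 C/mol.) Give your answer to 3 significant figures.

2.30 g

Charge passed = 0.857 × 2496 = 2139 C
n(e⁻) = Q/F = 2139/96500 = 0.02217 mol
Pb²⁺ + 2e⁻ → Pb, so n(Pb) = 0.02217 / 2 = 0.01109 mol
m = 0.01109 × 207.2 = 2.30 g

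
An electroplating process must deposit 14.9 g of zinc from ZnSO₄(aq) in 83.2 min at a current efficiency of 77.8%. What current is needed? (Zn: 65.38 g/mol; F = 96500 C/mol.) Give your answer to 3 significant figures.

11.3 A

n(Zn) = 14.9 / 65.38 = 0.2279 mol
Zn²⁺ + 2e⁻ → Zn, so n(e⁻) = 2 × 0.2279 = 0.4558 mol
Q = 0.4558 × 96500 / 0.778 = 56540 C
I = Q / t = 56540 / 4992 s = 11.3 A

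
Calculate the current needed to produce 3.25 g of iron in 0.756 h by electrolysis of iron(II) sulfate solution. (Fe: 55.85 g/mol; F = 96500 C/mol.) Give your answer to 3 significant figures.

n(Fe) = 3.25 / 55.85 = 0.05819 mol
Fe²⁺ + 2e⁻ → Fe, so n(e⁻) = 2 × 0.05819 = 0.1164 mol
Q = 0.1164 × 96500 = 11230 C
I = Q / t = 11230 / 2721.6 s = 4.13 A

4.13 A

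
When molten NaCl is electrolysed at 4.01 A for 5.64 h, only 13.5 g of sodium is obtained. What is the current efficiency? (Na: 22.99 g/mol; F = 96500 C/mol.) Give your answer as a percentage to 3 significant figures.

Q = 4.01 × 20304 = 81420 C
n(e⁻) = 81420 / 96500 = 0.8437 mol
Na⁺ + e⁻ → Na, so theoretical n(Na) = 0.8437 mol → 19.40 g
Efficiency = 13.5 / 19.40 = 0.6959 = 69.6%

69.6%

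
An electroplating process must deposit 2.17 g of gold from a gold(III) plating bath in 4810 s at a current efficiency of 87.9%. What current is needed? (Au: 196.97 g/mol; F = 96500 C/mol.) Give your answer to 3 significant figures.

n(Au) = 2.17 / 196.97 = 0.01102 mol
Au³⁺ + 3e⁻ → Au, so n(e⁻) = 3 × 0.01102 = 0.03306 mol
Q = 0.03306 × 96500 / 0.879 = 3629 C
I = Q / t = 3629 / 4810 s = 0.754 A

0.754 A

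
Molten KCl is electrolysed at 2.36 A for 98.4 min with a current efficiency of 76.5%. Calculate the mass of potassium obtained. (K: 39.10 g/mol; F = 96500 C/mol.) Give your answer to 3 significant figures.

4.32 g

Q = 2.36 × 5904 = 13930 C
n(e⁻) = 13930 / 96500 = 0.1444 mol
K⁺ + e⁻ → K, so theoretical m(K) = 0.1444 × 39.10 = 5.646 g
Actual mass = 76.5% × 5.646 = 4.32 g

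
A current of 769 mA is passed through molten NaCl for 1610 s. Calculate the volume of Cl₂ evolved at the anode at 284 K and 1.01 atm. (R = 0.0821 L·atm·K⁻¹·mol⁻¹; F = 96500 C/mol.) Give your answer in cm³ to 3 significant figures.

Q = 0.769 A × 1610 s = 1238 C
n(e⁻) = 1238 / 96500 = 0.01283 mol
2Cl⁻ → Cl₂ + 2e⁻, so n(Cl₂) = 0.01283 / 2 = 0.006415 mol
V = nRT/P = 0.006415 × 0.0821 × 284 / 1.01 = 0.1481 L
= 148 cm³

148 cm³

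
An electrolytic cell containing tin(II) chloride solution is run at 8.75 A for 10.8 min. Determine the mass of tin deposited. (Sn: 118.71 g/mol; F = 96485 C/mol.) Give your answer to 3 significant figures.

3.49 g

Charge passed = 8.75 × 648 = 5670 C
n(e⁻) = 5670 / 96485 = 0.05877 mol
Sn²⁺ + 2e⁻ → Sn, so n(Sn) = 0.05877 / 2 = 0.02939 mol
m = 0.02939 × 118.71 = 3.49 g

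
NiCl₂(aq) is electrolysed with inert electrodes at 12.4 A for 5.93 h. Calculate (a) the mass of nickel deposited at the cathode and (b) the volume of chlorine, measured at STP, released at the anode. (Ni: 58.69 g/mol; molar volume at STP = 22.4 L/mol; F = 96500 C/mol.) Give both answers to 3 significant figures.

Q = 12.4 × 21348 = 2.647×10^5 C; n(e⁻) = 2.647×10^5 / 96500 = 2.743 mol
Cathode: Ni²⁺ + 2e⁻ → Ni → n(Ni) = 2.743/2 = 1.372 mol → 80.5 g
Anode: 2Cl⁻ → Cl₂ + 2e⁻ → n(Cl₂) = 2.743/2 = 1.372 mol → 30.7 L

80.5 g Ni; 30.7 L Cl₂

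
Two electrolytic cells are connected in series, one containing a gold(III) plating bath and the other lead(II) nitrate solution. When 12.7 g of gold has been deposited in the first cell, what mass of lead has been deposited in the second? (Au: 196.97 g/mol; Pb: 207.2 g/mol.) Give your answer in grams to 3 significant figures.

20.0 g

n(Au) = 12.7 / 196.97 = 0.06448 mol
Au³⁺ + 3e⁻ → Au, so n(e⁻) = 3 × 0.06448 = 0.1934 mol
The cells are in series, so the same charge (and hence the same n(e⁻) = 0.1934 mol) passes through both.
Pb²⁺ + 2e⁻ → Pb, so n(Pb) = 0.1934 / 2 = 0.09670 mol
m(Pb) = 0.09670 × 207.2 = 20.0 g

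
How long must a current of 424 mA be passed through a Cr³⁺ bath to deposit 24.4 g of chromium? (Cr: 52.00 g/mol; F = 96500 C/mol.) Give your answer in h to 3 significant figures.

89.0 h

n(Cr) = 24.4 / 52.00 = 0.4692 mol
Cr³⁺ + 3e⁻ → Cr, so n(e⁻) = 3 × 0.4692 = 1.408 mol
Q = 1.408 × 96500 = 1.359×10^5 C
t = Q / I = 1.359×10^5 / 0.424 = 3.205×10^5 s = 89.0 h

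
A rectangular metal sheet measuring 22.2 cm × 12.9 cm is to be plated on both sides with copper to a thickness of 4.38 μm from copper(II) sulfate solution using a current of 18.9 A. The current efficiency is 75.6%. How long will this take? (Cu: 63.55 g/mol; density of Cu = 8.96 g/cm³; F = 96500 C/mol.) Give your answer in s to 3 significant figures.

Plated area = 2 × 22.2 × 12.9 = 572.8 cm²
Volume = 572.8 × 4.38×10⁻⁴ cm = 0.2509 cm³
m(Cu) = 0.2509 × 8.96 = 2.248 g
n(Cu) = 2.248 / 63.55 = 0.03537 mol; n(e⁻) = 2 × 0.03537 = 0.07074 mol
Q = 0.07074 × 96500 / 0.756 = 9030 C
t = 9030 / 18.9 = 477.8 s

478 s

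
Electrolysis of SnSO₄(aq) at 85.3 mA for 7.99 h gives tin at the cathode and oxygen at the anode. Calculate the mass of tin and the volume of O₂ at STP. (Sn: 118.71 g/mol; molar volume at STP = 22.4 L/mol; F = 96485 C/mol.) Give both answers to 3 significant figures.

Q = 0.0853 × 28764 = 2454 C; n(e⁻) = 2454 / 96485 = 0.02543 mol
Cathode: Sn²⁺ + 2e⁻ → Sn → n(Sn) = 0.02543/2 = 0.01272 mol → 1.51 g
Anode: 2H₂O → O₂ + 4H⁺ + 4e⁻ → n(O₂) = 0.02543/4 = 0.006358 mol → 0.142 L

1.51 g Sn; 0.142 L O₂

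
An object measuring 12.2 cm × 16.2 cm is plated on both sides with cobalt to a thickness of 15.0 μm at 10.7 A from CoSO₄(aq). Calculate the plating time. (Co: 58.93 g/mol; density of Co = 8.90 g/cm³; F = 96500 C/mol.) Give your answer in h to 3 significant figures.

Plated area = 2 × 12.2 × 16.2 = 395.3 cm²
Volume = 395.3 × 15.0×10⁻⁴ cm = 0.5930 cm³
m(Co) = 0.5930 × 8.90 = 5.278 g
n(Co) = 5.278 / 58.93 = 0.08956 mol; n(e⁻) = 2 × 0.08956 = 0.1791 mol
Q = 0.1791 × 96500 = 17280 C
t = 17280 / 10.7 = 1615 s = 0.449 h

0.449 h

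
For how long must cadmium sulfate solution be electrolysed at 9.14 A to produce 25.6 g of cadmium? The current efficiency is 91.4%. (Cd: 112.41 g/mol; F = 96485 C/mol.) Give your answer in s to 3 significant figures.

n(Cd) = 25.6 / 112.41 = 0.2277 mol
Cd²⁺ + 2e⁻ → Cd, so n(e⁻) = 2 × 0.2277 = 0.4554 mol
Q = 0.4554 × 96485 / 0.914 = 48070 C
t = Q / I = 48070 / 9.14 = 5259 s

5260 s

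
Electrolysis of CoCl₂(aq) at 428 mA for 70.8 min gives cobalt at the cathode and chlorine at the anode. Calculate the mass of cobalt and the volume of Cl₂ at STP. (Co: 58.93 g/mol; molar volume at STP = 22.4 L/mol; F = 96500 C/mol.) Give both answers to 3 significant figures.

0.555 g Co; 0.211 L Cl₂

Q = 0.428 × 4248 = 1818 C; n(e⁻) = 1818 / 96500 = 0.01884 mol
Cathode: Co²⁺ + 2e⁻ → Co → n(Co) = 0.01884/2 = 0.009420 mol → 0.555 g
Anode: 2Cl⁻ → Cl₂ + 2e⁻ → n(Cl₂) = 0.01884/2 = 0.009420 mol → 0.211 L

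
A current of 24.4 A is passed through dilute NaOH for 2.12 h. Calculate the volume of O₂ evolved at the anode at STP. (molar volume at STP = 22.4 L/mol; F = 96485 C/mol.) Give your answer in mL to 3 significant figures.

Charge passed = 24.4 × 7632 = 1.862×10^5 C
Moles of electrons = 1.862×10^5 / 96485 = 1.930 mol
2H₂O → O₂ + 4H⁺ + 4e⁻, so n(O₂) = 1.930 / 4 = 0.4825 mol
V = 0.4825 × 22.4 = 10.81 L
= 10800 mL

10800 mL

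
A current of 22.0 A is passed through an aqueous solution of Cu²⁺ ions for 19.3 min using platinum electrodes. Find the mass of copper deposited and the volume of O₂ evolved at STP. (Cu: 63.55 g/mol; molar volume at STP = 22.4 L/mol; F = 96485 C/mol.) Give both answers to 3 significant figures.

Q = 22.0 × 1158 = 25480 C; n(e⁻) = 25480 / 96485 = 0.2641 mol
Cathode: Cu²⁺ + 2e⁻ → Cu → n(Cu) = 0.2641/2 = 0.1321 mol → 8.39 g
Anode: 2H₂O → O₂ + 4H⁺ + 4e⁻ → n(O₂) = 0.2641/4 = 0.06603 mol → 1.48 L

8.39 g Cu; 1.48 L O₂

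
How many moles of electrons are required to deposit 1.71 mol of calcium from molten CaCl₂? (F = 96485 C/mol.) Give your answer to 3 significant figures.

Ca²⁺ + 2e⁻ → Ca, so n(e⁻) = 2 × 1.71 = 3.420 mol

3.42 mol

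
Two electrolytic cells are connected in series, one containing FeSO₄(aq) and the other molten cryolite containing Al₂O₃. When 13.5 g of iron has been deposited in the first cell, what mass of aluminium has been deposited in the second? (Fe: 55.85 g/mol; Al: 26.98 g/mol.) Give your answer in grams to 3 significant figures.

4.35 g

n(Fe) = 13.5 / 55.85 = 0.2417 mol
Fe²⁺ + 2e⁻ → Fe, so n(e⁻) = 2 × 0.2417 = 0.4834 mol
Same current for the same time ⇒ same n(e⁻) = 0.4834 mol in both cells.
Al³⁺ + 3e⁻ → Al, so n(Al) = 0.4834 / 3 = 0.1611 mol
m(Al) = 0.1611 × 26.98 = 4.35 g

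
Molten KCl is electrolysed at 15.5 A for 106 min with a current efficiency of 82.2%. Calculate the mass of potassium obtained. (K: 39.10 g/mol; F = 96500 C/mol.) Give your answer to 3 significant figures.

Q = 15.5 × 6360 = 98580 C
n(e⁻) = 98580 / 96500 = 1.022 mol
K⁺ + e⁻ → K, so theoretical m(K) = 1.022 × 39.10 = 39.96 g
Actual mass = 82.2% × 39.96 = 32.8 g

32.8 g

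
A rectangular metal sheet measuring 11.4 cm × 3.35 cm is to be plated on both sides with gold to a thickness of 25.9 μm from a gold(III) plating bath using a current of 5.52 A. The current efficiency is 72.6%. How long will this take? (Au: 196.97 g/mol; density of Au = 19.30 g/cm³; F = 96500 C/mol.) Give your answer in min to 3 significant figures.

Plated area = 2 × 11.4 × 3.35 = 76.38 cm²
Volume = 76.38 × 25.9×10⁻⁴ cm = 0.1978 cm³
m(Au) = 0.1978 × 19.30 = 3.818 g
n(Au) = 3.818 / 196.97 = 0.01938 mol; n(e⁻) = 3 × 0.01938 = 0.05814 mol
Q = 0.05814 × 96500 / 0.726 = 7728 C
t = 7728 / 5.52 = 1400 s = 23.3 min

23.3 min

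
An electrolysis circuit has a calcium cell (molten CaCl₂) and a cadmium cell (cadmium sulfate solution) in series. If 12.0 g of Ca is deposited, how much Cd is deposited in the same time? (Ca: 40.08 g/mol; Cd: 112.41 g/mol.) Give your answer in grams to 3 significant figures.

n(Ca) = 12.0 / 40.08 = 0.2994 mol
Ca²⁺ + 2e⁻ → Ca, so n(e⁻) = 2 × 0.2994 = 0.5988 mol
The cells are in series, so the same charge (and hence the same n(e⁻) = 0.5988 mol) passes through both.
Cd²⁺ + 2e⁻ → Cd, so n(Cd) = 0.5988 / 2 = 0.2994 mol
m(Cd) = 0.2994 × 112.41 = 33.7 g

33.7 g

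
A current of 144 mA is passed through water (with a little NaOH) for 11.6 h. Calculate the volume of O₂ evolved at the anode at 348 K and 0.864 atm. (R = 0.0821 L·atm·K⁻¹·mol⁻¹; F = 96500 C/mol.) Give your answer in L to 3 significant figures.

Q = 0.144 A × 41760 s = 6013 C
n(e⁻) = 6013 / 96500 = 0.06231 mol
2H₂O → O₂ + 4H⁺ + 4e⁻, so n(O₂) = 0.06231 / 4 = 0.01558 mol
V = nRT/P = 0.01558 × 0.0821 × 348 / 0.864 = 0.5152 L

0.515 L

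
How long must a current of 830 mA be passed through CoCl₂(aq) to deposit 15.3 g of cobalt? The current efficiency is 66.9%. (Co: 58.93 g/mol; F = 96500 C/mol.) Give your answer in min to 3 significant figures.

n(Co) = 15.3 / 58.93 = 0.2596 mol
Co²⁺ + 2e⁻ → Co, so n(e⁻) = 2 × 0.2596 = 0.5192 mol
Q = 0.5192 × 96500 / 0.669 = 74890 C
t = Q / I = 74890 / 0.830 = 90230 s = 1500 min

1500 min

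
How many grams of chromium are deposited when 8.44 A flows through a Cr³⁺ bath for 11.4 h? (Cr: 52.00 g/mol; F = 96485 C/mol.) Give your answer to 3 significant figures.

62.2 g

Charge passed = 8.44 × 41040 = 3.464×10^5 C
Moles of electrons = 3.464×10^5 / 96485 = 3.590 mol
Cr³⁺ + 3e⁻ → Cr, so n(Cr) = 3.590 / 3 = 1.197 mol
m = 1.197 × 52.00 = 62.2 g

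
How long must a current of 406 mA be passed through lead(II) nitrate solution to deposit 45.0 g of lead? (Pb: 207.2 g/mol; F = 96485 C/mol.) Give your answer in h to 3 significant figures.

28.7 h

n(Pb) = 45.0 / 207.2 = 0.2172 mol
Pb²⁺ + 2e⁻ → Pb, so n(e⁻) = 2 × 0.2172 = 0.4344 mol
Q = 0.4344 × 96485 = 41910 C
t = Q / I = 41910 / 0.406 = 1.032×10^5 s = 28.7 h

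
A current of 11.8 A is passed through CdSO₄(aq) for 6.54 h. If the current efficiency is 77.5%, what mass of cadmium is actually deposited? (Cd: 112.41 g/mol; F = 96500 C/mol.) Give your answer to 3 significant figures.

125 g

Q = 11.8 × 23544 = 2.778×10^5 C
n(e⁻) = 2.778×10^5 / 96500 = 2.879 mol
Cd²⁺ + 2e⁻ → Cd, so theoretical m(Cd) = 1.440 × 112.41 = 161.9 g
Actual mass = 77.5% × 161.9 = 125 g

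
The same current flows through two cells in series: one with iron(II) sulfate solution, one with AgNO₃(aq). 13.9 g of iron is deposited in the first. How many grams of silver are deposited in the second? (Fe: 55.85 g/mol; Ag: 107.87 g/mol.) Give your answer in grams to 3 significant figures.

n(Fe) = 13.9 / 55.85 = 0.2489 mol
Fe²⁺ + 2e⁻ → Fe, so n(e⁻) = 2 × 0.2489 = 0.4978 mol
The cells are in series, so the same charge (and hence the same n(e⁻) = 0.4978 mol) passes through both.
Ag⁺ + e⁻ → Ag, so n(Ag) = 0.4978 mol
m(Ag) = 0.4978 × 107.87 = 53.7 g

53.7 g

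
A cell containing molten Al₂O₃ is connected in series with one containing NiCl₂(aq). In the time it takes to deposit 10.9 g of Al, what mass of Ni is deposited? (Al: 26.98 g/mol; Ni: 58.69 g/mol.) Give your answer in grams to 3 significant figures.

35.6 g

n(Al) = 10.9 / 26.98 = 0.4040 mol
Al³⁺ + 3e⁻ → Al, so n(e⁻) = 3 × 0.4040 = 1.212 mol
Same current for the same time ⇒ same n(e⁻) = 1.212 mol in both cells.
Ni²⁺ + 2e⁻ → Ni, so n(Ni) = 1.212 / 2 = 0.6060 mol
m(Ni) = 0.6060 × 58.69 = 35.6 g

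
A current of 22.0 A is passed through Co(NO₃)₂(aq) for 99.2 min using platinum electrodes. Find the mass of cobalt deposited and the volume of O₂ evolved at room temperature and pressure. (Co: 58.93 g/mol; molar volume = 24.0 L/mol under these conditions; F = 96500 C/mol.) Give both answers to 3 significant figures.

40.0 g Co; 8.14 L O₂

Q = 22.0 × 5952 = 1.309×10^5 C; n(e⁻) = 1.309×10^5 / 96500 = 1.356 mol
Cathode: Co²⁺ + 2e⁻ → Co → n(Co) = 1.356/2 = 0.6780 mol → 40.0 g
Anode: 2H₂O → O₂ + 4H⁺ + 4e⁻ → n(O₂) = 1.356/4 = 0.3390 mol → 8.14 L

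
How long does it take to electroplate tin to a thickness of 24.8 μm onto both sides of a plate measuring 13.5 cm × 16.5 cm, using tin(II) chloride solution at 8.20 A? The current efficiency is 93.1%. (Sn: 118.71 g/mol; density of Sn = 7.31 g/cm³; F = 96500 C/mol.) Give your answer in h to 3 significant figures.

Plated area = 2 × 13.5 × 16.5 = 445.5 cm²
Volume = 445.5 × 24.8×10⁻⁴ cm = 1.105 cm³
m(Sn) = 1.105 × 7.31 = 8.078 g
n(Sn) = 8.078 / 118.71 = 0.06805 mol; n(e⁻) = 2 × 0.06805 = 0.1361 mol
Q = 0.1361 × 96500 / 0.931 = 14110 C
t = 14110 / 8.20 = 1721 s = 0.478 h

0.478 h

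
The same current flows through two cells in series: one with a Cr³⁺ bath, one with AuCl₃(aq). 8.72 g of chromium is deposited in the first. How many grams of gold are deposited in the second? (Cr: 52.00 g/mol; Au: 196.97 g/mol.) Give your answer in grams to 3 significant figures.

33.0 g

n(Cr) = 8.72 / 52.00 = 0.1677 mol
Cr³⁺ + 3e⁻ → Cr, so n(e⁻) = 3 × 0.1677 = 0.5031 mol
Same current for the same time ⇒ same n(e⁻) = 0.5031 mol in both cells.
Au³⁺ + 3e⁻ → Au, so n(Au) = 0.5031 / 3 = 0.1677 mol
m(Au) = 0.1677 × 196.97 = 33.0 g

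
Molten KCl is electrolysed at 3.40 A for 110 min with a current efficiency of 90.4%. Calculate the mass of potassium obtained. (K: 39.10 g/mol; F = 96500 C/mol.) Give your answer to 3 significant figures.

Q = 3.40 × 6600 = 22440 C
n(e⁻) = 22440 / 96500 = 0.2325 mol
K⁺ + e⁻ → K, so theoretical m(K) = 0.2325 × 39.10 = 9.091 g
Actual mass = 90.4% × 9.091 = 8.22 g

8.22 g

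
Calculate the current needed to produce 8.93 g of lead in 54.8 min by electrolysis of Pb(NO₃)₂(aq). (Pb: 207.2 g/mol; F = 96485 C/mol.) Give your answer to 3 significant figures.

2.53 A

n(Pb) = 8.93 / 207.2 = 0.04310 mol
Pb²⁺ + 2e⁻ → Pb, so n(e⁻) = 2 × 0.04310 = 0.08620 mol
Q = 0.08620 × 96485 = 8317 C
I = Q / t = 8317 / 3288 s = 2.53 A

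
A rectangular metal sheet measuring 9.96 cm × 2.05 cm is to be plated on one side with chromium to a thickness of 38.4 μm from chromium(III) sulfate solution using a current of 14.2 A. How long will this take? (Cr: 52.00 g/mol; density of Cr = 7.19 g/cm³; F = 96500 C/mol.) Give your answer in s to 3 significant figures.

Plated area = 9.96 × 2.05 = 20.42 cm²
Volume = 20.42 × 38.4×10⁻⁴ cm = 0.07841 cm³
m(Cr) = 0.07841 × 7.19 = 0.5638 g
n(Cr) = 0.5638 / 52.00 = 0.01084 mol; n(e⁻) = 3 × 0.01084 = 0.03252 mol
Q = 0.03252 × 96500 = 3138 C
t = 3138 / 14.2 = 221.0 s

221 s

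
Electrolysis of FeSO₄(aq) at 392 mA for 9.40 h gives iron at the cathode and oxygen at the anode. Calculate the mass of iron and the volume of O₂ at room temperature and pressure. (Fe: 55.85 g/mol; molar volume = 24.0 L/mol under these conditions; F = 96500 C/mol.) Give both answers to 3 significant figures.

3.84 g Fe; 0.825 L O₂

Q = 0.392 × 33840 = 13270 C; n(e⁻) = 13270 / 96500 = 0.1375 mol
Cathode: Fe²⁺ + 2e⁻ → Fe → n(Fe) = 0.1375/2 = 0.06875 mol → 3.84 g
Anode: 2H₂O → O₂ + 4H⁺ + 4e⁻ → n(O₂) = 0.1375/4 = 0.03438 mol → 0.825 L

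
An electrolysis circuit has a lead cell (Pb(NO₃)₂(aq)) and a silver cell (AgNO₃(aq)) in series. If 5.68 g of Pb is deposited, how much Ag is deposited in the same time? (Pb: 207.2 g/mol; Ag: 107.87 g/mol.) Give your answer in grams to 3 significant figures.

5.91 g

n(Pb) = 5.68 / 207.2 = 0.02741 mol
Pb²⁺ + 2e⁻ → Pb, so n(e⁻) = 2 × 0.02741 = 0.05482 mol
Same current for the same time ⇒ same n(e⁻) = 0.05482 mol in both cells.
Ag⁺ + e⁻ → Ag, so n(Ag) = 0.05482 mol
m(Ag) = 0.05482 × 107.87 = 5.91 g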